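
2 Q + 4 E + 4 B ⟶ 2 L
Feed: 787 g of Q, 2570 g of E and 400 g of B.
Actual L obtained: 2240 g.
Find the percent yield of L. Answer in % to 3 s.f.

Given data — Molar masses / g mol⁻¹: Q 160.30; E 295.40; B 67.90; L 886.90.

n(Q) = 787.0 / 160.30 = 4.910 mol
n(E) = 2570 / 295.40 = 8.700 mol
n(B) = 400.0 / 67.90 = 5.891 mol
n/ν for Q = 4.910/2 = 2.455
n/ν for E = 8.700/4 = 2.175
n/ν for B = 5.891/4 = 1.473
Smallest n/ν is B → limiting reagent.
theoretical n(L) = (2/4) × 5.891 = 2.946 mol → 2613 g
% yield = 2240 / 2613 × 100 = 85.73 %

85.7 %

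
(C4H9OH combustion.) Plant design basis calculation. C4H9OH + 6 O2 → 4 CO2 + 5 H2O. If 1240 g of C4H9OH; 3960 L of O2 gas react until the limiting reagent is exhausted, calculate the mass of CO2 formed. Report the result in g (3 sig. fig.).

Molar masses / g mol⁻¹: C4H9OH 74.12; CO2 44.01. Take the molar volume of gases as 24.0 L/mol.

n(C4H9OH) = 1240 / 74.12 = 16.73 mol
n(O2) = 3960 / 24.0 = 165.0 mol
n/ν for C4H9OH = 16.73/1 = 16.73
n/ν for O2 = 165.0/6 = 27.50
Smallest n/ν is C4H9OH → limiting reagent.
n(CO2) = (4/1) × 16.73 = 66.92 mol
mass = 66.92 × 44.01 = 2945 g

2950 g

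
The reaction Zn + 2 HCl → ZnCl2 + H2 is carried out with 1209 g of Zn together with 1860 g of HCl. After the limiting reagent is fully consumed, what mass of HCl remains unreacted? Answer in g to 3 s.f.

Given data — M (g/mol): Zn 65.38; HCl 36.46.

512 g

n(Zn) = 1209 / 65.38 = 18.49 mol
n(HCl) = 1860 / 36.46 = 51.01 mol
n/ν → Zn: 18.49, HCl: 25.51; Zn is limiting.
HCl consumed = (2/1) × 18.49 = 36.98 mol
HCl remaining = 51.01 − 36.98 = 14.03 mol
mass = 14.03 × 36.46 = 511.5 g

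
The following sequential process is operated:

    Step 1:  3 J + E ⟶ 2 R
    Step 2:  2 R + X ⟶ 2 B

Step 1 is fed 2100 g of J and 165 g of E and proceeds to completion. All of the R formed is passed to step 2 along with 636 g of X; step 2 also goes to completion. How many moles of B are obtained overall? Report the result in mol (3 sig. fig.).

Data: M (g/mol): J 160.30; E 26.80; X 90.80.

8.73 mol

Step 1:
n(J) = 2100 / 160.30 = 13.10 mol
n(E) = 165.0 / 26.80 = 6.157 mol
n/ν for J = 13.10/3 = 4.367
n/ν for E = 6.157/1 = 6.157
Smallest n/ν is J → limiting reagent.
n(R) produced = (2/3) × 13.10 = 8.733 mol
Step 2:
n(R) available = 8.733 mol
n(X) = 636.0 / 90.80 = 7.004 mol
n/ν for R = 8.733/2 = 4.367
n/ν for X = 7.004/1 = 7.004
Smallest n/ν is R → limiting reagent.
n(B) = (2/2) × 8.733 = 8.733 mol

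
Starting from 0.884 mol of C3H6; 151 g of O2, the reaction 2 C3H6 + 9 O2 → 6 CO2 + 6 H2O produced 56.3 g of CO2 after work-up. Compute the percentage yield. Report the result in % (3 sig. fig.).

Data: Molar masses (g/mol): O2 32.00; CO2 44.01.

48.2 %

n(C3H6) = 0.8840 mol
n(O2) = 151.0 / 32.00 = 4.719 mol
n/ν for C3H6 = 0.8840/2 = 0.4420
n/ν for O2 = 4.719/9 = 0.5243
Smallest n/ν is C3H6 → limiting reagent.
theoretical n(CO2) = (6/2) × 0.8840 = 2.652 mol → 116.7 g
% yield = 56.3 / 116.7 × 100 = 48.24 %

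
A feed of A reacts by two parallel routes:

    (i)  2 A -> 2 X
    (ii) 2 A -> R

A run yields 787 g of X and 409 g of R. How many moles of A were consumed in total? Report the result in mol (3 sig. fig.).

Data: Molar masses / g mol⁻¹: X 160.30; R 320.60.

n(X) = 787 / 160.30 = 4.910 mol
n(R) = 409 / 320.60 = 1.276 mol
n(A) via (i) = (2/2)×4.910 = 4.910 mol
n(A) via (ii) = (2/1)×1.276 = 2.552 mol
total n(A) = 4.910 + 2.552 = 7.462 mol

7.46 mol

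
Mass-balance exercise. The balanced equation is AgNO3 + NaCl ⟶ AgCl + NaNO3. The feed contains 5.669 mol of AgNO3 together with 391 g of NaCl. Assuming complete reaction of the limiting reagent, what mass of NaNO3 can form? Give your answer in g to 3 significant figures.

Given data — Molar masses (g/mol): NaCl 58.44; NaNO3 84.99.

n(AgNO3) = 5.669 mol
n(NaCl) = 391.0 / 58.44 = 6.691 mol
n/ν for AgNO3 = 5.669/1 = 5.669
n/ν for NaCl = 6.691/1 = 6.691
Smallest n/ν is AgNO3 → limiting reagent.
n(NaNO3) = (1/1) × 5.669 = 5.669 mol
mass = 5.669 × 84.99 = 481.8 g

482 g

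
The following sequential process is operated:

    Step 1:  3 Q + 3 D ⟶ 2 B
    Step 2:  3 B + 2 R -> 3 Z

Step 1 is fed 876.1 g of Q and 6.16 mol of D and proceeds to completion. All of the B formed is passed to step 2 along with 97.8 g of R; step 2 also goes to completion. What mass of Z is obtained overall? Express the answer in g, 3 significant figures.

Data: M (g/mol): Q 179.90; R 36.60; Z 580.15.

Step 1:
n(Q) = 876.1 / 179.90 = 4.870 mol
n(D) = 6.160 mol
n/ν → Q: 1.623, D: 2.053; Q is limiting.
n(B) produced = (2/3) × 4.870 = 3.247 mol
Step 2:
n(B) available = 3.247 mol
n(R) = 97.80 / 36.60 = 2.672 mol
n/ν → B: 1.082, R: 1.336; B is limiting.
n(Z) = (3/3) × 3.247 = 3.247 mol
mass = 3.247 × 580.15 = 1884 g

1880 g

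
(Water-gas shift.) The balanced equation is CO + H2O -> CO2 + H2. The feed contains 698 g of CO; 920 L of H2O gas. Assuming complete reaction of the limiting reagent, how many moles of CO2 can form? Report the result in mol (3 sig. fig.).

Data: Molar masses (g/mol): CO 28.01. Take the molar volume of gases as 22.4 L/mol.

n(CO) = 698.0 / 28.01 = 24.92 mol
n(H2O) = 920.0 / 22.4 = 41.07 mol
n/ν for CO = 24.92/1 = 24.92
n/ν for H2O = 41.07/1 = 41.07
Smallest n/ν is CO → limiting reagent.
n(CO2) = (1/1) × 24.92 = 24.92 mol

24.9 mol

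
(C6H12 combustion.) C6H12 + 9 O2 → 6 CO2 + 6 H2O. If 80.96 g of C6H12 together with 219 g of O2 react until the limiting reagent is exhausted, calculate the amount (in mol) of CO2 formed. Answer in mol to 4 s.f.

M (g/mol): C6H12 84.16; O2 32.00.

4.563 mol

n(C6H12) = 80.96 / 84.16 = 0.9620 mol
n(O2) = 219.0 / 32.00 = 6.844 mol
n/ν for C6H12 = 0.9620/1 = 0.9620
n/ν for O2 = 6.844/9 = 0.7604
Smallest n/ν is O2 → limiting reagent.
n(CO2) = (6/9) × 6.844 = 4.563 mol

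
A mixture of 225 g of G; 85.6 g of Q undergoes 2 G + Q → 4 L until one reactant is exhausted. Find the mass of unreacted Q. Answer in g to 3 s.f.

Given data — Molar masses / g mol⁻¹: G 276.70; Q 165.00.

n(G) = 225.0 / 276.70 = 0.8132 mol
n(Q) = 85.60 / 165.00 = 0.5188 mol
n/ν for G = 0.8132/2 = 0.4066
n/ν for Q = 0.5188/1 = 0.5188
Smallest n/ν is G → limiting reagent.
Q consumed = (1/2) × 0.8132 = 0.4066 mol
Q remaining = 0.5188 − 0.4066 = 0.1122 mol
mass = 0.1122 × 165.00 = 18.51 g

18.5 g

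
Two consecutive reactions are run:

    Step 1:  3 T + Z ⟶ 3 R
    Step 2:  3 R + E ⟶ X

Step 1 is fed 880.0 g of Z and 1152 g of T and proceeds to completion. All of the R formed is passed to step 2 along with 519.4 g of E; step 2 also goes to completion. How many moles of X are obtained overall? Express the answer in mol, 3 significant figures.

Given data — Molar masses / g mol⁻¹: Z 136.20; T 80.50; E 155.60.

Step 1:
n(Z) = 880.0 / 136.20 = 6.461 mol
n(T) = 1152 / 80.50 = 14.31 mol
n/ν for Z = 6.461/1 = 6.461
n/ν for T = 14.31/3 = 4.770
Smallest n/ν is T → limiting reagent.
n(R) produced = (3/3) × 14.31 = 14.31 mol
Step 2:
n(R) available = 14.31 mol
n(E) = 519.4 / 155.60 = 3.338 mol
n/ν for R = 14.31/3 = 4.770
n/ν for E = 3.338/1 = 3.338
Smallest n/ν is E → limiting reagent.
n(X) = (1/1) × 3.338 = 3.338 mol

3.34 mol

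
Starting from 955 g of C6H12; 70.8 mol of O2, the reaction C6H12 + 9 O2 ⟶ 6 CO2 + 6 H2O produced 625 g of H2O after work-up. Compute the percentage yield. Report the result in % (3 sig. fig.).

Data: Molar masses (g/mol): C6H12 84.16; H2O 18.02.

n(C6H12) = 955.0 / 84.16 = 11.35 mol
n(O2) = 70.80 mol
n/ν for C6H12 = 11.35/1 = 11.35
n/ν for O2 = 70.80/9 = 7.867
Smallest n/ν is O2 → limiting reagent.
theoretical n(H2O) = (6/9) × 70.80 = 47.20 mol → 850.5 g
% yield = 625 / 850.5 × 100 = 73.49 %

73.5 %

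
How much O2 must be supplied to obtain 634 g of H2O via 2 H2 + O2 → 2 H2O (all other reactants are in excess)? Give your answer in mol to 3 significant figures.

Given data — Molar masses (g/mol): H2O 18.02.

17.6 mol

n(H2O) = 634 / 18.02 = 35.18 mol
n(O2) = (1/2) × 35.18 = 17.59 mol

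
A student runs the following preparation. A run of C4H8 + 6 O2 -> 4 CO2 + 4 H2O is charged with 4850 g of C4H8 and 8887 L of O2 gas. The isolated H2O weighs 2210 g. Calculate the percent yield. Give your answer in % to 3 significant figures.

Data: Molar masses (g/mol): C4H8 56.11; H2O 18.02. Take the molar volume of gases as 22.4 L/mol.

46.4 %

n(C4H8) = 4850 / 56.11 = 86.44 mol
n(O2) = 8887 / 22.4 = 396.7 mol
n/ν for C4H8 = 86.44/1 = 86.44
n/ν for O2 = 396.7/6 = 66.12
Smallest n/ν is O2 → limiting reagent.
theoretical n(H2O) = (4/6) × 396.7 = 264.5 mol → 4766 g
% yield = 2210 / 4766 × 100 = 46.37 %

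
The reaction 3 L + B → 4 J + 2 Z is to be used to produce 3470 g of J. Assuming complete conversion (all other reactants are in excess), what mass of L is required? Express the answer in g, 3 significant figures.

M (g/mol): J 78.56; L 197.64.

6550 g

n(J) = 3470 / 78.56 = 44.17 mol
n(L) = (3/4) × 44.17 = 33.13 mol
mass = 33.13 × 197.64 = 6548 g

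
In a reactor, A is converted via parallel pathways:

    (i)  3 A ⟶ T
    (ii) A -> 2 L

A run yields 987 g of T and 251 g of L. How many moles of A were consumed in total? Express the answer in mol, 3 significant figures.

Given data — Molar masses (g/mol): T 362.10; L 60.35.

10.3 mol

n(T) = 987 / 362.10 = 2.726 mol
n(L) = 251 / 60.35 = 4.159 mol
n(A) via (i) = (3/1)×2.726 = 8.178 mol
n(A) via (ii) = (1/2)×4.159 = 2.080 mol
total n(A) = 8.178 + 2.080 = 10.26 mol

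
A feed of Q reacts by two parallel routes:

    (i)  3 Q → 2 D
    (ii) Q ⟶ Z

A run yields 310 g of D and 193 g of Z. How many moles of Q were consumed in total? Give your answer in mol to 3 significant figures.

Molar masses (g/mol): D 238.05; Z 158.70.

n(D) = 310 / 238.05 = 1.302 mol
n(Z) = 193 / 158.70 = 1.216 mol
n(Q) via (i) = (3/2)×1.302 = 1.953 mol
n(Q) via (ii) = (1/1)×1.216 = 1.216 mol
total n(Q) = 1.953 + 1.216 = 3.169 mol

3.17 mol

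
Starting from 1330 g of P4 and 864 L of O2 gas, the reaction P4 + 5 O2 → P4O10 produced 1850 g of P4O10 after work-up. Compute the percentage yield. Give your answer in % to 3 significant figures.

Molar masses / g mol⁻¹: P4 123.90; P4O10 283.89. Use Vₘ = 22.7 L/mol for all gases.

85.6 %

n(P4) = 1330 / 123.90 = 10.73 mol
n(O2) = 864.0 / 22.7 = 38.06 mol
n/ν → P4: 10.73, O2: 7.612; O2 is limiting.
theoretical n(P4O10) = (1/5) × 38.06 = 7.612 mol → 2161 g
% yield = 1850 / 2161 × 100 = 85.61 %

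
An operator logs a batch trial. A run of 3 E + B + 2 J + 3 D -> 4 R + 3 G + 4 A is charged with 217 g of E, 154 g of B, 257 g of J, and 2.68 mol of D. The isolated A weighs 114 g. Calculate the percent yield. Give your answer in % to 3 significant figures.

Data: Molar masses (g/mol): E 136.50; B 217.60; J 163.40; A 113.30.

47.5 %

n(E) = 217.0 / 136.50 = 1.590 mol
n(B) = 154.0 / 217.60 = 0.7077 mol
n(J) = 257.0 / 163.40 = 1.573 mol
n(D) = 2.680 mol
n/ν for E = 1.590/3 = 0.5300
n/ν for B = 0.7077/1 = 0.7077
n/ν for J = 1.573/2 = 0.7865
n/ν for D = 2.680/3 = 0.8933
Smallest n/ν is E → limiting reagent.
theoretical n(A) = (4/3) × 1.590 = 2.120 mol → 240.2 g
% yield = 114 / 240.2 × 100 = 47.46 %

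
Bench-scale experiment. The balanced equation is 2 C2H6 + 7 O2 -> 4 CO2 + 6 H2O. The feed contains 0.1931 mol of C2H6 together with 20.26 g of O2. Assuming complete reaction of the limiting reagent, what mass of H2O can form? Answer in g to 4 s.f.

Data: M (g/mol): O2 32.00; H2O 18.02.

9.779 g

n(C2H6) = 0.1931 mol
n(O2) = 20.26 / 32.00 = 0.6331 mol
n/ν for C2H6 = 0.1931/2 = 0.09655
n/ν for O2 = 0.6331/7 = 0.09044
Smallest n/ν is O2 → limiting reagent.
n(H2O) = (6/7) × 0.6331 = 0.5427 mol
mass = 0.5427 × 18.02 = 9.779 g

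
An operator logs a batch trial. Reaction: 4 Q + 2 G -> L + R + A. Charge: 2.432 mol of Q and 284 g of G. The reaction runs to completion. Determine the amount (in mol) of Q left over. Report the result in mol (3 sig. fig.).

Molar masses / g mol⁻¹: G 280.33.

0.406 mol

n(Q) = 2.432 mol
n(G) = 284.0 / 280.33 = 1.013 mol
n/ν for Q = 2.432/4 = 0.6080
n/ν for G = 1.013/2 = 0.5065
Smallest n/ν is G → limiting reagent.
Q consumed = (4/2) × 1.013 = 2.026 mol
Q remaining = 2.432 − 2.026 = 0.4060 mol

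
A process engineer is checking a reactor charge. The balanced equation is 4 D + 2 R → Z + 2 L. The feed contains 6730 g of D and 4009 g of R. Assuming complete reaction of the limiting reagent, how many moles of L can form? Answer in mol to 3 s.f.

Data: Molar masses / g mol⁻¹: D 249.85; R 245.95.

13.5 mol

n(D) = 6730 / 249.85 = 26.94 mol
n(R) = 4009 / 245.95 = 16.30 mol
n/ν for D = 26.94/4 = 6.735
n/ν for R = 16.30/2 = 8.150
Smallest n/ν is D → limiting reagent.
n(L) = (2/4) × 26.94 = 13.47 mol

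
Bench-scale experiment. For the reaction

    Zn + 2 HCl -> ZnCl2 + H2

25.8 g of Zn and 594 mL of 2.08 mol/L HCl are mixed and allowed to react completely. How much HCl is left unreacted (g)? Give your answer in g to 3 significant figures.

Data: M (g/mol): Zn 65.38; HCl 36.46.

16.3 g

n(Zn) = 25.80 / 65.38 = 0.3946 mol
n(HCl) = 2.08 × 594.0/1000 = 1.236 mol
n/ν for Zn = 0.3946/1 = 0.3946
n/ν for HCl = 1.236/2 = 0.6180
Smallest n/ν is Zn → limiting reagent.
HCl consumed = (2/1) × 0.3946 = 0.7892 mol
HCl remaining = 1.236 − 0.7892 = 0.4468 mol
mass = 0.4468 × 36.46 = 16.29 g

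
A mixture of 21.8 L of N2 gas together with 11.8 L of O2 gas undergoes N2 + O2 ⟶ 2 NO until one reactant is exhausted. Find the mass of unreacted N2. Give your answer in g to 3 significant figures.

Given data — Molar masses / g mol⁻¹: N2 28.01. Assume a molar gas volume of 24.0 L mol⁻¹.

11.7 g

n(N2) = 21.80 / 24.0 = 0.9083 mol
n(O2) = 11.80 / 24.0 = 0.4917 mol
n/ν → N2: 0.9083, O2: 0.4917; O2 is limiting.
N2 consumed = (1/1) × 0.4917 = 0.4917 mol
N2 remaining = 0.9083 − 0.4917 = 0.4166 mol
mass = 0.4166 × 28.01 = 11.67 g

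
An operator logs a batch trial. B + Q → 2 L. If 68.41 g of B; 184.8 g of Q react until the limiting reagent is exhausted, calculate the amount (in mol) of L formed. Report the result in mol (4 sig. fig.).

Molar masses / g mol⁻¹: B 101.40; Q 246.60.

n(B) = 68.41 / 101.40 = 0.6747 mol
n(Q) = 184.8 / 246.60 = 0.7494 mol
n/ν for B = 0.6747/1 = 0.6747
n/ν for Q = 0.7494/1 = 0.7494
Smallest n/ν is B → limiting reagent.
n(L) = (2/1) × 0.6747 = 1.349 mol

1.349 mol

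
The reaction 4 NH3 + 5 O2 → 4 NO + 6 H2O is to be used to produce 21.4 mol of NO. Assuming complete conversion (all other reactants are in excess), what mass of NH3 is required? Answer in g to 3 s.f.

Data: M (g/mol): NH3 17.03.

n(NO) = 21.40 mol
n(NH3) = (4/4) × 21.40 = 21.40 mol
mass = 21.40 × 17.03 = 364.4 g

364 g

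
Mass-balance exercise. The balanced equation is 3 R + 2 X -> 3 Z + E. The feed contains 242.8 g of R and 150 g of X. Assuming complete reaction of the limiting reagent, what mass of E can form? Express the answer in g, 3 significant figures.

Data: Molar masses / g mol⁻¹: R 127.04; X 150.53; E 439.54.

n(R) = 242.8 / 127.04 = 1.911 mol
n(X) = 150.0 / 150.53 = 0.9965 mol
n/ν → R: 0.6370, X: 0.4983; X is limiting.
n(E) = (1/2) × 0.9965 = 0.4983 mol
mass = 0.4983 × 439.54 = 219.0 g

219 g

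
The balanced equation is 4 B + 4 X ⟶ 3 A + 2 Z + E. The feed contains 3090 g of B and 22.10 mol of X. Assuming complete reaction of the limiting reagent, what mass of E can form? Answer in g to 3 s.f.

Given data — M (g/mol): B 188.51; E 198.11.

n(B) = 3090 / 188.51 = 16.39 mol
n(X) = 22.10 mol
n/ν for B = 16.39/4 = 4.098
n/ν for X = 22.10/4 = 5.525
Smallest n/ν is B → limiting reagent.
n(E) = (1/4) × 16.39 = 4.098 mol
mass = 4.098 × 198.11 = 811.9 g

812 g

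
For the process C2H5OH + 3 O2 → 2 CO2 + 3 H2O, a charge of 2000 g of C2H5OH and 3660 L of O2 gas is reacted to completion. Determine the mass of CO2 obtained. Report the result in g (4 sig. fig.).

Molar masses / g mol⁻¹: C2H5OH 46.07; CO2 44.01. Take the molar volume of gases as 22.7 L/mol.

n(C2H5OH) = 2000 / 46.07 = 43.41 mol
n(O2) = 3660 / 22.7 = 161.2 mol
n/ν for C2H5OH = 43.41/1 = 43.41
n/ν for O2 = 161.2/3 = 53.73
Smallest n/ν is C2H5OH → limiting reagent.
n(CO2) = (2/1) × 43.41 = 86.82 mol
mass = 86.82 × 44.01 = 3821 g

3821 g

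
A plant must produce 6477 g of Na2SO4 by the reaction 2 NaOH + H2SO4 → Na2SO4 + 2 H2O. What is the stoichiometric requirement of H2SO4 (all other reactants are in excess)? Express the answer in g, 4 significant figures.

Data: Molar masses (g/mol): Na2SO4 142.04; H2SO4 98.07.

n(Na2SO4) = 6477 / 142.04 = 45.60 mol
n(H2SO4) = (1/1) × 45.60 = 45.60 mol
mass = 45.60 × 98.07 = 4472 g

4472 g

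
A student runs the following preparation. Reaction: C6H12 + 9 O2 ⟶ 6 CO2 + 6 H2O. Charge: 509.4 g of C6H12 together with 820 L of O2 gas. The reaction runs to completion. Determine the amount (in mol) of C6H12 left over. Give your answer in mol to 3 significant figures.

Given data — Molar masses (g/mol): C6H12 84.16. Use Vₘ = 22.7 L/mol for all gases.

n(C6H12) = 509.4 / 84.16 = 6.053 mol
n(O2) = 820.0 / 22.7 = 36.12 mol
n/ν for C6H12 = 6.053/1 = 6.053
n/ν for O2 = 36.12/9 = 4.013
Smallest n/ν is O2 → limiting reagent.
C6H12 consumed = (1/9) × 36.12 = 4.013 mol
C6H12 remaining = 6.053 − 4.013 = 2.040 mol

2.04 mol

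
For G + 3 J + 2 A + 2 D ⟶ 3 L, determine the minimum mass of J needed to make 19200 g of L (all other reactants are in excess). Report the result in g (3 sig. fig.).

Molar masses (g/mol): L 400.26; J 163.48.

7840 g

n(L) = 19200 / 400.26 = 47.97 mol
n(J) = (3/3) × 47.97 = 47.97 mol
mass = 47.97 × 163.48 = 7842 g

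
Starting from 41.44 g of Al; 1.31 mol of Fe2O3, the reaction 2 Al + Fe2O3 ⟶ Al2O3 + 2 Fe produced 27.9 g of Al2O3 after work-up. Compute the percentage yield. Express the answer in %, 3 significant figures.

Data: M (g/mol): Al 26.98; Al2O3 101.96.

n(Al) = 41.44 / 26.98 = 1.536 mol
n(Fe2O3) = 1.310 mol
n/ν for Al = 1.536/2 = 0.7680
n/ν for Fe2O3 = 1.310/1 = 1.310
Smallest n/ν is Al → limiting reagent.
theoretical n(Al2O3) = (1/2) × 1.536 = 0.7680 mol → 78.31 g
% yield = 27.9 / 78.31 × 100 = 35.63 %

35.6 %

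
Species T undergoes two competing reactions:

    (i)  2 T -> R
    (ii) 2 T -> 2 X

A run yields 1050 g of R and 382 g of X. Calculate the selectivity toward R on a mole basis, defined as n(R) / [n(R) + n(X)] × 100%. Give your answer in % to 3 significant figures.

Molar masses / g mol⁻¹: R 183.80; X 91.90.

57.9 %

n(R) = 1050 / 183.80 = 5.713 mol
n(X) = 382 / 91.90 = 4.157 mol
selectivity = 5.713/(5.713+4.157) × 100 = 57.88 %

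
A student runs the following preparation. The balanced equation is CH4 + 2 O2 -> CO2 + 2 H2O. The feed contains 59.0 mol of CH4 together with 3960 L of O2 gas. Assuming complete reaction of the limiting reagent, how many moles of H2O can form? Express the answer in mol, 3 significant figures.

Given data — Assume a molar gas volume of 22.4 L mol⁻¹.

118 mol

n(CH4) = 59.00 mol
n(O2) = 3960 / 22.4 = 176.8 mol
n/ν for CH4 = 59.00/1 = 59.00
n/ν for O2 = 176.8/2 = 88.40
Smallest n/ν is CH4 → limiting reagent.
n(H2O) = (2/1) × 59.00 = 118.0 mol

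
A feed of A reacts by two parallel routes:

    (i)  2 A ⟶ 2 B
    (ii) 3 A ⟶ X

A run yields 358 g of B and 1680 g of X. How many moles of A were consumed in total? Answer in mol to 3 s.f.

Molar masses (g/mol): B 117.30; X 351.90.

17.4 mol

n(B) = 358 / 117.30 = 3.052 mol
n(X) = 1680 / 351.90 = 4.774 mol
n(A) via (i) = (2/2)×3.052 = 3.052 mol
n(A) via (ii) = (3/1)×4.774 = 14.32 mol
total n(A) = 3.052 + 14.32 = 17.37 mol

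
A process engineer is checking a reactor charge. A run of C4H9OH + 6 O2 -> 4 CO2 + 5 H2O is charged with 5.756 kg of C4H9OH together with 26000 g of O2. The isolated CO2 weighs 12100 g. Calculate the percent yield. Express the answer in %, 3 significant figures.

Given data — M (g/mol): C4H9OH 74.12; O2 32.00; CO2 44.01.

n(C4H9OH) = 5.756×1000 / 74.12 = 77.66 mol
n(O2) = 26000 / 32.00 = 812.5 mol
n/ν for C4H9OH = 77.66/1 = 77.66
n/ν for O2 = 812.5/6 = 135.4
Smallest n/ν is C4H9OH → limiting reagent.
theoretical n(CO2) = (4/1) × 77.66 = 310.6 mol → 13670 g
% yield = 12100 / 13670 × 100 = 88.51 %

88.5 %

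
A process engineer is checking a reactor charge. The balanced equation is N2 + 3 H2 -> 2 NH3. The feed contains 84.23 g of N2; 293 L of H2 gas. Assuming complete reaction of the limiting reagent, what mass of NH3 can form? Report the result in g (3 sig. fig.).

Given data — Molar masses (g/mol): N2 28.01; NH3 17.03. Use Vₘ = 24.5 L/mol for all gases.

102 g

n(N2) = 84.23 / 28.01 = 3.007 mol
n(H2) = 293.0 / 24.5 = 11.96 mol
n/ν → N2: 3.007, H2: 3.987; N2 is limiting.
n(NH3) = (2/1) × 3.007 = 6.014 mol
mass = 6.014 × 17.03 = 102.4 g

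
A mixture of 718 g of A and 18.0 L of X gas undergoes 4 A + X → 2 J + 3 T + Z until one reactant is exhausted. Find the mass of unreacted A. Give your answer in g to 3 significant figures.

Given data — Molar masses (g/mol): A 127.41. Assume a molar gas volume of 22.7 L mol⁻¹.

n(A) = 718.0 / 127.41 = 5.635 mol
n(X) = 18.00 / 22.7 = 0.7930 mol
n/ν → A: 1.409, X: 0.7930; X is limiting.
A consumed = (4/1) × 0.7930 = 3.172 mol
A remaining = 5.635 − 3.172 = 2.463 mol
mass = 2.463 × 127.41 = 313.8 g

314 g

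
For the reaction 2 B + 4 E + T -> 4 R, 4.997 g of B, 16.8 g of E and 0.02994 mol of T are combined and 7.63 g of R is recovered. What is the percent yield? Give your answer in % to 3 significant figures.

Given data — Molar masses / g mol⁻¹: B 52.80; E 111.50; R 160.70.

n(B) = 4.997 / 52.80 = 0.09464 mol
n(E) = 16.80 / 111.50 = 0.1507 mol
n(T) = 0.02994 mol
n/ν for B = 0.09464/2 = 0.04732
n/ν for E = 0.1507/4 = 0.03768
n/ν for T = 0.02994/1 = 0.02994
Smallest n/ν is T → limiting reagent.
theoretical n(R) = (4/1) × 0.02994 = 0.1198 mol → 19.25 g
% yield = 7.63 / 19.25 × 100 = 39.64 %

39.6 %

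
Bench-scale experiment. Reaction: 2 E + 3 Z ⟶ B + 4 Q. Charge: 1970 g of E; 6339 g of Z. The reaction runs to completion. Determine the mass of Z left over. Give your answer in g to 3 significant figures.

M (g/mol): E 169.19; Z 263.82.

1730 g

n(E) = 1970 / 169.19 = 11.64 mol
n(Z) = 6339 / 263.82 = 24.03 mol
n/ν for E = 11.64/2 = 5.820
n/ν for Z = 24.03/3 = 8.010
Smallest n/ν is E → limiting reagent.
Z consumed = (3/2) × 11.64 = 17.46 mol
Z remaining = 24.03 − 17.46 = 6.570 mol
mass = 6.570 × 263.82 = 1733 g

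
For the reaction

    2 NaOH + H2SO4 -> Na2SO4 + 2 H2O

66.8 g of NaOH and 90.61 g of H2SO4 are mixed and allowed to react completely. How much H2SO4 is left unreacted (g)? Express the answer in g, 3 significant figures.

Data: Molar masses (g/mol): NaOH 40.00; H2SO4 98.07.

n(NaOH) = 66.80 / 40.00 = 1.670 mol
n(H2SO4) = 90.61 / 98.07 = 0.9239 mol
n/ν → NaOH: 0.8350, H2SO4: 0.9239; NaOH is limiting.
H2SO4 consumed = (1/2) × 1.670 = 0.8350 mol
H2SO4 remaining = 0.9239 − 0.8350 = 0.08890 mol
mass = 0.08890 × 98.07 = 8.718 g

8.72 g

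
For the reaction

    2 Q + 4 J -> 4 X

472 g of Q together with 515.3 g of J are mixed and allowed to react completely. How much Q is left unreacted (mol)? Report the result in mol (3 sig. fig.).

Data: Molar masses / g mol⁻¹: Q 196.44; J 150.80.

n(Q) = 472.0 / 196.44 = 2.403 mol
n(J) = 515.3 / 150.80 = 3.417 mol
n/ν for Q = 2.403/2 = 1.202
n/ν for J = 3.417/4 = 0.8543
Smallest n/ν is J → limiting reagent.
Q consumed = (2/4) × 3.417 = 1.709 mol
Q remaining = 2.403 − 1.709 = 0.6940 mol

0.694 mol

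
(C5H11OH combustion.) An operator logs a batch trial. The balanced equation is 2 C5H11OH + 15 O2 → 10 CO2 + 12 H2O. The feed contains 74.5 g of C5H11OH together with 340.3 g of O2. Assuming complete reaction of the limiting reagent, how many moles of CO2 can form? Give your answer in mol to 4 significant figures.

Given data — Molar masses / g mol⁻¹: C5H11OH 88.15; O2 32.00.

n(C5H11OH) = 74.50 / 88.15 = 0.8452 mol
n(O2) = 340.3 / 32.00 = 10.63 mol
n/ν for C5H11OH = 0.8452/2 = 0.4226
n/ν for O2 = 10.63/15 = 0.7087
Smallest n/ν is C5H11OH → limiting reagent.
n(CO2) = (10/2) × 0.8452 = 4.226 mol

4.226 mol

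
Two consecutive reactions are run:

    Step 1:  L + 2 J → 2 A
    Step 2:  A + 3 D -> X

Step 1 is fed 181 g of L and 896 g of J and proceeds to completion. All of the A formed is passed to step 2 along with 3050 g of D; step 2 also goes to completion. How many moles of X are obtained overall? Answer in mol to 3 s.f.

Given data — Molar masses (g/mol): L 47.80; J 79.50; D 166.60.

Step 1:
n(L) = 181.0 / 47.80 = 3.787 mol
n(J) = 896.0 / 79.50 = 11.27 mol
n/ν for L = 3.787/1 = 3.787
n/ν for J = 11.27/2 = 5.635
Smallest n/ν is L → limiting reagent.
n(A) produced = (2/1) × 3.787 = 7.574 mol
Step 2:
n(A) available = 7.574 mol
n(D) = 3050 / 166.60 = 18.31 mol
n/ν for A = 7.574/1 = 7.574
n/ν for D = 18.31/3 = 6.103
Smallest n/ν is D → limiting reagent.
n(X) = (1/3) × 18.31 = 6.103 mol

6.10 mol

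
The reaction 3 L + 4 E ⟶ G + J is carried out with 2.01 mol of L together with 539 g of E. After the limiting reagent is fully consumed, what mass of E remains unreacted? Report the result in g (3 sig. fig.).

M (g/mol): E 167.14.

91.1 g

n(L) = 2.010 mol
n(E) = 539.0 / 167.14 = 3.225 mol
n/ν for L = 2.010/3 = 0.6700
n/ν for E = 3.225/4 = 0.8063
Smallest n/ν is L → limiting reagent.
E consumed = (4/3) × 2.010 = 2.680 mol
E remaining = 3.225 − 2.680 = 0.5450 mol
mass = 0.5450 × 167.14 = 91.09 g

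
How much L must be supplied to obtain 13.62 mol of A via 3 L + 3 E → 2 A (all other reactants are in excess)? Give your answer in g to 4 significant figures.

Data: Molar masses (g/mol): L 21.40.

n(A) = 13.62 mol
n(L) = (3/2) × 13.62 = 20.43 mol
mass = 20.43 × 21.40 = 437.2 g

437.2 g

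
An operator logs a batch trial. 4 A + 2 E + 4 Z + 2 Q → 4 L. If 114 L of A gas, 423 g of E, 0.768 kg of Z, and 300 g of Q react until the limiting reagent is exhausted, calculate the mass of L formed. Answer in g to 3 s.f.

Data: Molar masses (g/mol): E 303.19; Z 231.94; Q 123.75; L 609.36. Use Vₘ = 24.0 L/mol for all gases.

n(A) = 114.0 / 24.0 = 4.750 mol
n(E) = 423.0 / 303.19 = 1.395 mol
n(Z) = 0.7680×1000 / 231.94 = 3.311 mol
n(Q) = 300.0 / 123.75 = 2.424 mol
n/ν for A = 4.750/4 = 1.188
n/ν for E = 1.395/2 = 0.6975
n/ν for Z = 3.311/4 = 0.8278
n/ν for Q = 2.424/2 = 1.212
Smallest n/ν is E → limiting reagent.
n(L) = (4/2) × 1.395 = 2.790 mol
mass = 2.790 × 609.36 = 1700 g

1700 g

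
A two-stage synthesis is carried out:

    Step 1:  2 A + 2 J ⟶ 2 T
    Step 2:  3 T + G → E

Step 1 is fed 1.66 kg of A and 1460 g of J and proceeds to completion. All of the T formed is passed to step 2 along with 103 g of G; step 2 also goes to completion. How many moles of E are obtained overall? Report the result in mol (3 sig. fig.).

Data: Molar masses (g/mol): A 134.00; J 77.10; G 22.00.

Step 1:
n(A) = 1.660×1000 / 134.00 = 12.39 mol
n(J) = 1460 / 77.10 = 18.94 mol
n/ν for A = 12.39/2 = 6.195
n/ν for J = 18.94/2 = 9.470
Smallest n/ν is A → limiting reagent.
n(T) produced = (2/2) × 12.39 = 12.39 mol
Step 2:
n(T) available = 12.39 mol
n(G) = 103.0 / 22.00 = 4.682 mol
n/ν for T = 12.39/3 = 4.130
n/ν for G = 4.682/1 = 4.682
Smallest n/ν is T → limiting reagent.
n(E) = (1/3) × 12.39 = 4.130 mol

4.13 mol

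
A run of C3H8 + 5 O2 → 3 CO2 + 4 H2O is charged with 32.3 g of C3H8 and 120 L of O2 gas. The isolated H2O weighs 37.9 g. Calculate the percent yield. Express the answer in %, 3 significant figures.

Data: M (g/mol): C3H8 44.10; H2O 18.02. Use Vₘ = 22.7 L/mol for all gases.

n(C3H8) = 32.30 / 44.10 = 0.7324 mol
n(O2) = 120.0 / 22.7 = 5.286 mol
n/ν for C3H8 = 0.7324/1 = 0.7324
n/ν for O2 = 5.286/5 = 1.057
Smallest n/ν is C3H8 → limiting reagent.
theoretical n(H2O) = (4/1) × 0.7324 = 2.930 mol → 52.80 g
% yield = 37.9 / 52.80 × 100 = 71.78 %

71.8 %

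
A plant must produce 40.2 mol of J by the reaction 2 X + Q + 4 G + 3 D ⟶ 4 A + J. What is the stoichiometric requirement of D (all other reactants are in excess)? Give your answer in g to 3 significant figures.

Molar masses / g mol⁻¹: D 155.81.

n(J) = 40.20 mol
n(D) = (3/1) × 40.20 = 120.6 mol
mass = 120.6 × 155.81 = 18790 g

18800 g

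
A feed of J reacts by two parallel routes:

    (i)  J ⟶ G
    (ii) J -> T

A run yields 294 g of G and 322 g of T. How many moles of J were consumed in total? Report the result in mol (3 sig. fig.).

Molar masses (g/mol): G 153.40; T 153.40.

4.02 mol

n(G) = 294 / 153.40 = 1.917 mol
n(T) = 322 / 153.40 = 2.099 mol
n(J) via (i) = (1/1)×1.917 = 1.917 mol
n(J) via (ii) = (1/1)×2.099 = 2.099 mol
total n(J) = 1.917 + 2.099 = 4.016 mol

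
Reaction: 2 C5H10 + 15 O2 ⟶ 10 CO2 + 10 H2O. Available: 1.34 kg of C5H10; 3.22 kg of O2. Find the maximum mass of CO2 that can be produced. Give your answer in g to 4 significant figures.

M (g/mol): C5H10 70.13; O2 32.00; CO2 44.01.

n(C5H10) = 1.340×1000 / 70.13 = 19.11 mol
n(O2) = 3.220×1000 / 32.00 = 100.6 mol
n/ν for C5H10 = 19.11/2 = 9.555
n/ν for O2 = 100.6/15 = 6.707
Smallest n/ν is O2 → limiting reagent.
n(CO2) = (10/15) × 100.6 = 67.07 mol
mass = 67.07 × 44.01 = 2952 g

2952 g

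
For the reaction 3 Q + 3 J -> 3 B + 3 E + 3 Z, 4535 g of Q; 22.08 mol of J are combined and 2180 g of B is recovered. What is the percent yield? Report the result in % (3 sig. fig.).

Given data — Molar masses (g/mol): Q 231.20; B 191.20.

58.1 %

n(Q) = 4535 / 231.20 = 19.62 mol
n(J) = 22.08 mol
n/ν for Q = 19.62/3 = 6.540
n/ν for J = 22.08/3 = 7.360
Smallest n/ν is Q → limiting reagent.
theoretical n(B) = (3/3) × 19.62 = 19.62 mol → 3751 g
% yield = 2180 / 3751 × 100 = 58.12 %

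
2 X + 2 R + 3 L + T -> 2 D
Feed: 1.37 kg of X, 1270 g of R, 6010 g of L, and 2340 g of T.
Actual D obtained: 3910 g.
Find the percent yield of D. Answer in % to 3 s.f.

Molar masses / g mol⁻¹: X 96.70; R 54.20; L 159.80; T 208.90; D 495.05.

n(X) = 1.370×1000 / 96.70 = 14.17 mol
n(R) = 1270 / 54.20 = 23.43 mol
n(L) = 6010 / 159.80 = 37.61 mol
n(T) = 2340 / 208.90 = 11.20 mol
n/ν → X: 7.085, R: 11.72, L: 12.54, T: 11.20; X is limiting.
theoretical n(D) = (2/2) × 14.17 = 14.17 mol → 7015 g
% yield = 3910 / 7015 × 100 = 55.74 %

55.7 %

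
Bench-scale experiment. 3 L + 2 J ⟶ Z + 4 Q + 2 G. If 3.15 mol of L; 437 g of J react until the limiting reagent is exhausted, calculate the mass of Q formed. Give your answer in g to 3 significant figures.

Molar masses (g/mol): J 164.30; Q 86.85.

365 g

n(L) = 3.150 mol
n(J) = 437.0 / 164.30 = 2.660 mol
n/ν → L: 1.050, J: 1.330; L is limiting.
n(Q) = (4/3) × 3.150 = 4.200 mol
mass = 4.200 × 86.85 = 364.8 g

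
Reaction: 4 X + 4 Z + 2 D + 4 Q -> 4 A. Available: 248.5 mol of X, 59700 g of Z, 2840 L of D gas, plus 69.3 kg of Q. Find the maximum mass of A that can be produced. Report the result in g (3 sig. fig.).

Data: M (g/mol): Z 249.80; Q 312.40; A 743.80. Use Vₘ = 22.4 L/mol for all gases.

165000 g

n(X) = 248.5 mol
n(Z) = 59700 / 249.80 = 239.0 mol
n(D) = 2840 / 22.4 = 126.8 mol
n(Q) = 69.30×1000 / 312.40 = 221.8 mol
n/ν → X: 62.13, Z: 59.75, D: 63.40, Q: 55.45; Q is limiting.
n(A) = (4/4) × 221.8 = 221.8 mol
mass = 221.8 × 743.80 = 165000 g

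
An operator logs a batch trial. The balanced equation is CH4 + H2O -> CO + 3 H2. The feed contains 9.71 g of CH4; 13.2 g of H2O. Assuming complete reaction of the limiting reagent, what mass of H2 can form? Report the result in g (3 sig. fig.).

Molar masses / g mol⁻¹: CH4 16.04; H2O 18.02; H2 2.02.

n(CH4) = 9.710 / 16.04 = 0.6054 mol
n(H2O) = 13.20 / 18.02 = 0.7325 mol
n/ν for CH4 = 0.6054/1 = 0.6054
n/ν for H2O = 0.7325/1 = 0.7325
Smallest n/ν is CH4 → limiting reagent.
n(H2) = (3/1) × 0.6054 = 1.816 mol
mass = 1.816 × 2.02 = 3.668 g

3.67 g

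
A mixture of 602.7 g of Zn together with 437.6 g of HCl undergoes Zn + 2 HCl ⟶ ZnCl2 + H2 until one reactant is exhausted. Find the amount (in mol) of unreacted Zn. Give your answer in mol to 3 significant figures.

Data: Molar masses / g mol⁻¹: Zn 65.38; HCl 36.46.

3.22 mol

n(Zn) = 602.7 / 65.38 = 9.218 mol
n(HCl) = 437.6 / 36.46 = 12.00 mol
n/ν → Zn: 9.218, HCl: 6.000; HCl is limiting.
Zn consumed = (1/2) × 12.00 = 6.000 mol
Zn remaining = 9.218 − 6.000 = 3.218 mol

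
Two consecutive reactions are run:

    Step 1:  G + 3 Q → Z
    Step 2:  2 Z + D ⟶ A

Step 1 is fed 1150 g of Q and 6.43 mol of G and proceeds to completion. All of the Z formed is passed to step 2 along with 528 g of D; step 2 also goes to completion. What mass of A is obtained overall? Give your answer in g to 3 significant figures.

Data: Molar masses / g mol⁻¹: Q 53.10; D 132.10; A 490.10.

Step 1:
n(Q) = 1150 / 53.10 = 21.66 mol
n(G) = 6.430 mol
n/ν for Q = 21.66/3 = 7.220
n/ν for G = 6.430/1 = 6.430
Smallest n/ν is G → limiting reagent.
n(Z) produced = (1/1) × 6.430 = 6.430 mol
Step 2:
n(Z) available = 6.430 mol
n(D) = 528.0 / 132.10 = 3.997 mol
n/ν for Z = 6.430/2 = 3.215
n/ν for D = 3.997/1 = 3.997
Smallest n/ν is Z → limiting reagent.
n(A) = (1/2) × 6.430 = 3.215 mol
mass = 3.215 × 490.10 = 1576 g

1580 g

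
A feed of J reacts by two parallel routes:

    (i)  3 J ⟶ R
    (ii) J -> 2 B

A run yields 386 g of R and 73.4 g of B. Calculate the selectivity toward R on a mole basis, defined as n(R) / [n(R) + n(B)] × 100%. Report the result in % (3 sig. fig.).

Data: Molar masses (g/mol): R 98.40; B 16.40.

46.7 %

n(R) = 386 / 98.40 = 3.923 mol
n(B) = 73.4 / 16.40 = 4.476 mol
selectivity = 3.923/(3.923+4.476) × 100 = 46.71 %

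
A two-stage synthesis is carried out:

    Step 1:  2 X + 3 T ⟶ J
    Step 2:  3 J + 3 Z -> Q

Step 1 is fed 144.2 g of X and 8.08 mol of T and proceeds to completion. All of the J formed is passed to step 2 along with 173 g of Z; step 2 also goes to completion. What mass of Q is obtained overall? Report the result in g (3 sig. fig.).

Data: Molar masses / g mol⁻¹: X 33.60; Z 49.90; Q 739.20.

529 g

Step 1:
n(X) = 144.2 / 33.60 = 4.292 mol
n(T) = 8.080 mol
n/ν for X = 4.292/2 = 2.146
n/ν for T = 8.080/3 = 2.693
Smallest n/ν is X → limiting reagent.
n(J) produced = (1/2) × 4.292 = 2.146 mol
Step 2:
n(J) available = 2.146 mol
n(Z) = 173.0 / 49.90 = 3.467 mol
n/ν for J = 2.146/3 = 0.7153
n/ν for Z = 3.467/3 = 1.156
Smallest n/ν is J → limiting reagent.
n(Q) = (1/3) × 2.146 = 0.7153 mol
mass = 0.7153 × 739.20 = 528.7 g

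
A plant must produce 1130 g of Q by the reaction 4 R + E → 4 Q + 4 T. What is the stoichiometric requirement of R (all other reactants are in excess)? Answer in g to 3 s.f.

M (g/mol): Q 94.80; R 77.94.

929 g

n(Q) = 1130 / 94.80 = 11.92 mol
n(R) = (4/4) × 11.92 = 11.92 mol
mass = 11.92 × 77.94 = 929.0 g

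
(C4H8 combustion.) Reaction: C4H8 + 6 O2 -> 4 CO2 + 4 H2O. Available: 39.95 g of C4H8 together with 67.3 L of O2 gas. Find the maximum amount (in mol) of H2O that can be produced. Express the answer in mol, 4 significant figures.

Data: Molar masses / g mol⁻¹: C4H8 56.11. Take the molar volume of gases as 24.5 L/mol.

1.831 mol

n(C4H8) = 39.95 / 56.11 = 0.7120 mol
n(O2) = 67.30 / 24.5 = 2.747 mol
n/ν for C4H8 = 0.7120/1 = 0.7120
n/ν for O2 = 2.747/6 = 0.4578
Smallest n/ν is O2 → limiting reagent.
n(H2O) = (4/6) × 2.747 = 1.831 mol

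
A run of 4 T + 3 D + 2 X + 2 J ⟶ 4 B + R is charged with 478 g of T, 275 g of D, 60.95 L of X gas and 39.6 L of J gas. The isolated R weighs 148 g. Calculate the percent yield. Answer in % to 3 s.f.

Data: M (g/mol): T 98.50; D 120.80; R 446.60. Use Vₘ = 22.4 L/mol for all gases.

43.7 %

n(T) = 478.0 / 98.50 = 4.853 mol
n(D) = 275.0 / 120.80 = 2.276 mol
n(X) = 60.95 / 22.4 = 2.721 mol
n(J) = 39.60 / 22.4 = 1.768 mol
n/ν → T: 1.213, D: 0.7587, X: 1.361, J: 0.8840; D is limiting.
theoretical n(R) = (1/3) × 2.276 = 0.7587 mol → 338.8 g
% yield = 148 / 338.8 × 100 = 43.68 %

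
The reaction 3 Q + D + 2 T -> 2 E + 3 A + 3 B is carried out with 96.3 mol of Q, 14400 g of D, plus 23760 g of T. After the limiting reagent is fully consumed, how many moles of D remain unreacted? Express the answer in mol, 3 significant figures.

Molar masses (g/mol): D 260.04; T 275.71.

n(Q) = 96.30 mol
n(D) = 14400 / 260.04 = 55.38 mol
n(T) = 23760 / 275.71 = 86.18 mol
n/ν for Q = 96.30/3 = 32.10
n/ν for D = 55.38/1 = 55.38
n/ν for T = 86.18/2 = 43.09
Smallest n/ν is Q → limiting reagent.
D consumed = (1/3) × 96.30 = 32.10 mol
D remaining = 55.38 − 32.10 = 23.28 mol

23.3 mol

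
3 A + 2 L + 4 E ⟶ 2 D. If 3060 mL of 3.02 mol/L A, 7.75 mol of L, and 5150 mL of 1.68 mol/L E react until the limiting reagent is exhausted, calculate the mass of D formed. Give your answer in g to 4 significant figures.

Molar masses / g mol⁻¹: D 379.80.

1643 g

n(A) = 3.02 × 3060/1000 = 9.241 mol
n(L) = 7.750 mol
n(E) = 1.68 × 5150/1000 = 8.652 mol
n/ν for A = 9.241/3 = 3.080
n/ν for L = 7.750/2 = 3.875
n/ν for E = 8.652/4 = 2.163
Smallest n/ν is E → limiting reagent.
n(D) = (2/4) × 8.652 = 4.326 mol
mass = 4.326 × 379.80 = 1643 g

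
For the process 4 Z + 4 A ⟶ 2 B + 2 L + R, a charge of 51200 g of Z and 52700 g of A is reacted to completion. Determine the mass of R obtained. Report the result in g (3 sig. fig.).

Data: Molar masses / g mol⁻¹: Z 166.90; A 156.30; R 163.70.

12600 g

n(Z) = 51200 / 166.90 = 306.8 mol
n(A) = 52700 / 156.30 = 337.2 mol
n/ν for Z = 306.8/4 = 76.70
n/ν for A = 337.2/4 = 84.30
Smallest n/ν is Z → limiting reagent.
n(R) = (1/4) × 306.8 = 76.70 mol
mass = 76.70 × 163.70 = 12560 g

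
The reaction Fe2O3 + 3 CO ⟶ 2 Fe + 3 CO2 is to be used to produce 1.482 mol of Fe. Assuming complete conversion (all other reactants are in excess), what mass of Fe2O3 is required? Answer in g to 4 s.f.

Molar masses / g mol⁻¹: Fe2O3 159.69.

n(Fe) = 1.482 mol
n(Fe2O3) = (1/2) × 1.482 = 0.7410 mol
mass = 0.7410 × 159.69 = 118.3 g

118.3 g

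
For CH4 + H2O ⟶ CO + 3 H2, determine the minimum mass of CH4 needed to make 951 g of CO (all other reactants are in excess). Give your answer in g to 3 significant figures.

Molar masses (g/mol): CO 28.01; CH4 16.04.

545 g

n(CO) = 951 / 28.01 = 33.95 mol
n(CH4) = (1/1) × 33.95 = 33.95 mol
mass = 33.95 × 16.04 = 544.6 g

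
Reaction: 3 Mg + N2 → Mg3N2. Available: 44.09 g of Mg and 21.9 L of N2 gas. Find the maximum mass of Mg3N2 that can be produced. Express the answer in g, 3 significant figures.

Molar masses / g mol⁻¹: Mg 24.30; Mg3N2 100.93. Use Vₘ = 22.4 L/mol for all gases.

61.0 g

n(Mg) = 44.09 / 24.30 = 1.814 mol
n(N2) = 21.90 / 22.4 = 0.9777 mol
n/ν → Mg: 0.6047, N2: 0.9777; Mg is limiting.
n(Mg3N2) = (1/3) × 1.814 = 0.6047 mol
mass = 0.6047 × 100.93 = 61.03 g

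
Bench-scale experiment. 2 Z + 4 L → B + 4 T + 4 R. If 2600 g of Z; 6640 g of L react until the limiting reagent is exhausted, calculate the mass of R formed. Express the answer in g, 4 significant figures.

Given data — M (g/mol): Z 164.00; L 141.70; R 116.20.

3684 g

n(Z) = 2600 / 164.00 = 15.85 mol
n(L) = 6640 / 141.70 = 46.86 mol
n/ν → Z: 7.925, L: 11.72; Z is limiting.
n(R) = (4/2) × 15.85 = 31.70 mol
mass = 31.70 × 116.20 = 3684 g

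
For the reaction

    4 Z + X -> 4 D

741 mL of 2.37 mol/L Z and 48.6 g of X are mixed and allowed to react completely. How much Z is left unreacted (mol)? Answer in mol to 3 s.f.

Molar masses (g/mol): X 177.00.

0.658 mol

n(Z) = 2.37 × 741.0/1000 = 1.756 mol
n(X) = 48.60 / 177.00 = 0.2746 mol
n/ν → Z: 0.4390, X: 0.2746; X is limiting.
Z consumed = (4/1) × 0.2746 = 1.098 mol
Z remaining = 1.756 − 1.098 = 0.6580 mol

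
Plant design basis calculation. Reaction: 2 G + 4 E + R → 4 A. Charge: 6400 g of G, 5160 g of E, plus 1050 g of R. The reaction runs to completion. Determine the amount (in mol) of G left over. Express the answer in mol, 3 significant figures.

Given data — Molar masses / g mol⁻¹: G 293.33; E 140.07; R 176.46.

n(G) = 6400 / 293.33 = 21.82 mol
n(E) = 5160 / 140.07 = 36.84 mol
n(R) = 1050 / 176.46 = 5.950 mol
n/ν → G: 10.91, E: 9.210, R: 5.950; R is limiting.
G consumed = (2/1) × 5.950 = 11.90 mol
G remaining = 21.82 − 11.90 = 9.920 mol

9.92 mol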